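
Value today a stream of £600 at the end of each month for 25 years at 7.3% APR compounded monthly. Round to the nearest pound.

Periodic rate i = 0.073/12 = 0.00608333; n = 25 × 12 = 300 periods.
Annuity factor a(300|0.00608333) = 137.735108; PV = 600 × 137.735108 = 82,641.0649

£82,641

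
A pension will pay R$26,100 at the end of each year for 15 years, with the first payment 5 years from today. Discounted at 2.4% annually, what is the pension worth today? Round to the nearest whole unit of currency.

Value one period before first payment (t=4): 26100 × [1 − (1+0.024)^(−15)] / 0.024 = 26100 × 12.472949 = 325,543.9600
PV₀ = 325,543.9600 / (1+0.024)^4 = 325,543.9600 / 1.099512 = 296,080.5068

R$296,081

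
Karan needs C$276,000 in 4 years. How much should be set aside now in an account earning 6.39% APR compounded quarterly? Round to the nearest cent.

C$214,180.90

Periodic rate i = 0.0639/4 = 0.015975; n = 4 × 4 = 16 periods.
PV = 276,000 / (1 + 0.015975)^16 = 276,000 / 1.288630 = 214,180.9000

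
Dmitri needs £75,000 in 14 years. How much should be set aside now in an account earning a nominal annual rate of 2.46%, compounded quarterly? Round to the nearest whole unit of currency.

Periodic rate i = 0.0246/4 = 0.00615; n = 14 × 4 = 56 periods.
PV = 75,000 / (1 + 0.00615)^56 = 75,000 / 1.409655 = 53,204.4916

£53,204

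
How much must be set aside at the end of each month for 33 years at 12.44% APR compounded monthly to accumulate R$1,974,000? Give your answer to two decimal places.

R$350.49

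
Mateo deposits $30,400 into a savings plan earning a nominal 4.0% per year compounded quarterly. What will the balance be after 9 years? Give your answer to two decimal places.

$43,495.37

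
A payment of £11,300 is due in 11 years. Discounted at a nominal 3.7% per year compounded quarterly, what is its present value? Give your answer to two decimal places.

With 4 periods per year: i = 0.00925, n = 44.
PV = 11,300 / (1 + 0.00925)^44 = 11,300 / 1.499496 = 7,535.8646

£7,535.86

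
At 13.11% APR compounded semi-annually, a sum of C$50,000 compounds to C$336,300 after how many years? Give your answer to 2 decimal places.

15.01 years

Periodic rate i = 0.1311/2 = 0.06555.
(1+i)^n = 336300/50000 = 6.72600, so n = ln 6.72600 / ln 1.06555 = 30.0197 half-years
= 30.0197/2 years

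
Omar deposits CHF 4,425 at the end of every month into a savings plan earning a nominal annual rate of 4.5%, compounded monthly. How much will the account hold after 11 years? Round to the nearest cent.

i = 0.045/12 = 0.00375 per month; n = 11·12 = 132.
FV = PMT · [(1+i)^n − 1] / i = 4425 · 170.394707 = 753,996.5773

CHF 753,996.58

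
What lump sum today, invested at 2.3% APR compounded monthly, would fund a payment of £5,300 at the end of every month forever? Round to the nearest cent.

£2,765,217.39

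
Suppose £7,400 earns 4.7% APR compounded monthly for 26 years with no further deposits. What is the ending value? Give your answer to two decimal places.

Periodic rate i = 0.047/12 = 0.00391667; n = 26 × 12 = 312 periods.
FV = PV·(1+i)^n = 7,400 × 3.385878 = 25,055.4946

£25,055.49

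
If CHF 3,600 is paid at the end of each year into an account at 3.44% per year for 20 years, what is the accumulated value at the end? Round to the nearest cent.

Accumulation factor s(20|0.0344) = 28.105973; FV = 3600 × 28.105973 = 101,181.5015

CHF 101,181.50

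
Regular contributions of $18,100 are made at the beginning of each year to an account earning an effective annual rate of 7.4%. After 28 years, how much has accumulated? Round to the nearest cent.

Accumulation factor s(28|0.074) × (1+i) = 92.611882; FV = 18100 × 92.611882 = 1,676,275.0706
(annuity-due: payments at period start, so ×(1+i).)

$1,676,275.07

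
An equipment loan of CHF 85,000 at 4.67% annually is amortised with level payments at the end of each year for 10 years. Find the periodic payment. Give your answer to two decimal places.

CHF 10,832.17

PMT = 85000 / ( [1 − (1+0.0467)^(−10)] / 0.0467 ) = 85000 / 7.846993 = 10,832.1747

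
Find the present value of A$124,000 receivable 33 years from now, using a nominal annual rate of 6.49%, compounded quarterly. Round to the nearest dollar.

A$14,817

i = 0.0649/4 = 0.016225 per quarter; n = 33·4 = 132.
PV = FV·(1+i)^(−n) = 124,000 × 0.119491 = 14,816.9298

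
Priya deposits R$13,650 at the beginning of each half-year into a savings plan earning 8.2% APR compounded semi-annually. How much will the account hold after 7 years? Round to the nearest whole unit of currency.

R$261,712

i = 0.082/2 = 0.041 per half-year; n = 7·2 = 14.
FV = PMT · [(1+i)^n − 1] / i × (1+i) = 13650 · 19.173030 = 261,711.8547
(Beginning-of-period payments → annuity-due factor ×(1+i).)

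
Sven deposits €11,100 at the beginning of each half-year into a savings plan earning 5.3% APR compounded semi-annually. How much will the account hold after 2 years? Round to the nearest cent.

€47,420.49

With 2 periods per year: i = 0.0265, n = 4.
FV = 11100 × [(1+0.0265)^4 − 1] / 0.0265 × (1+i) = 11100 × 4.272116 = 47,420.4881
Payments are at the start of each period, so multiply by (1+i).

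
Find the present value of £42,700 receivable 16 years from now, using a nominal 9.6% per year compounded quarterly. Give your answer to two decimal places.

i = 0.096/4 = 0.024 per quarter; n = 16·4 = 64.
PV = 42,700 / (1 + 0.024)^64 = 42,700 / 4.562441 = 9,359.0259

£9,359.03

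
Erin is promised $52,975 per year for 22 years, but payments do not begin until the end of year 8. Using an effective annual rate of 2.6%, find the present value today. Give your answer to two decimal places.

$734,531.69

PV at t=7 (ordinary 22-year annuity): 52975 × a(22|0.026) = 52975 × 16.594765 = 879,107.6512
Discount back 7 years: 879,107.6512 × (1+0.026)^(−7) = 879,107.6512 × 0.835542 = 734,531.6851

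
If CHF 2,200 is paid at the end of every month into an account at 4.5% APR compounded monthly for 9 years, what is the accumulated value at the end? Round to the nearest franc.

CHF 292,258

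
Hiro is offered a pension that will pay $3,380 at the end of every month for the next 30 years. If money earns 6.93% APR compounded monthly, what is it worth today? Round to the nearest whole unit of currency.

i = 0.0693/12 = 0.005775 per month; n = 30·12 = 360.
Annuity factor a(360|0.005775) = 151.375708; PV = 3380 × 151.375708 = 511,649.8920

$511,650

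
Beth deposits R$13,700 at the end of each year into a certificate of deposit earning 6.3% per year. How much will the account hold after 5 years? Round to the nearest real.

R$77,692

FV = PMT · [(1+i)^n − 1] / i = 13700 · 5.670956 = 77,692.0970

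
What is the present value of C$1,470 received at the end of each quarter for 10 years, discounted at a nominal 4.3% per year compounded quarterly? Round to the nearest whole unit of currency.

Periodic rate i = 0.043/4 = 0.01075; n = 10 × 4 = 40 periods.
PV = PMT · [1 − (1+i)^(−n)] / i = 1470 · 32.371757 = 47,586.4832

C$47,586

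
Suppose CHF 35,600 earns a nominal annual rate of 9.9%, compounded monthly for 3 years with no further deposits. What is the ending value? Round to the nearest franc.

i = 0.099/12 = 0.00825 per month; n = 3·12 = 36.
35,600 × (1+0.00825)^36 = 35,600 × 1.344177 = 47,852.6841

CHF 47,853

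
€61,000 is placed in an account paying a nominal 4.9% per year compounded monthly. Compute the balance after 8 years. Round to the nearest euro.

With 12 periods per year: i = 0.00408333, n = 96.
FV = PV·(1+i)^n = 61,000 × 1.478757 = 90,204.1742

€90,204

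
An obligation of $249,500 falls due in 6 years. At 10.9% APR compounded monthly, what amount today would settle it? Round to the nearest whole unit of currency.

$130,114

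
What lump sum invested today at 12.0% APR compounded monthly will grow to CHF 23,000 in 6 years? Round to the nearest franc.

Periodic rate i = 0.12/12 = 0.01; n = 6 × 12 = 72 periods.
Discount factor = (1+0.01)^(−72) = 0.488496; PV = 23,000 × 0.488496 = 11,235.4100

CHF 11,235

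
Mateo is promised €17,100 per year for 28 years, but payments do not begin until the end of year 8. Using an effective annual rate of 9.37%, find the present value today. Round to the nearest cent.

Value one period before first payment (t=7): 17100 × [1 − (1+0.0937)^(−28)] / 0.0937 = 17100 × 9.803177 = 167,634.3284
PV₀ = 167,634.3284 / (1+0.0937)^7 = 167,634.3284 / 1.871921 = 89,552.0380

€89,552.04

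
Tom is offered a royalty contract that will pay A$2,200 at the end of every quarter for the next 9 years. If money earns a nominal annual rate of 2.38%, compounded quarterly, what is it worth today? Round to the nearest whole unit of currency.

A$71,103

i = 0.0238/4 = 0.00595 per quarter; n = 9·4 = 36.
PV = 2200 × [1 − (1+0.00595)^(−36)] / 0.00595 = 2200 × 32.319422 = 71,102.7286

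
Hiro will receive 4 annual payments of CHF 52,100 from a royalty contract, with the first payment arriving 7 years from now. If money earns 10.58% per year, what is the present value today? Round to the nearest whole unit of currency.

CHF 89,205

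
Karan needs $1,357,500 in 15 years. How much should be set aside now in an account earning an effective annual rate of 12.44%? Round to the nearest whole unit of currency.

$233,845

PV = 1,357,500 / (1 + 0.1244)^15 = 1,357,500 / 5.805138 = 233,844.5670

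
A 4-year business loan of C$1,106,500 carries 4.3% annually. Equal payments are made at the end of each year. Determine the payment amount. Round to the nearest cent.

C$306,987.86

PMT = 1.1065e+06 / ( [1 − (1+0.043)^(−4)] / 0.043 ) = 1.1065e+06 / 3.604377 = 306,987.8586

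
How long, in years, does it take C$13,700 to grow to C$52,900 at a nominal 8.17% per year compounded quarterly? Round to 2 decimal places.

Periodic rate i = 0.0817/4 = 0.020425.
n = ln(52900/13700) / ln(1+0.020425) = ln(3.86131) / 0.020219 = 66.8180 quarters
= 66.8180/4 years

16.70 years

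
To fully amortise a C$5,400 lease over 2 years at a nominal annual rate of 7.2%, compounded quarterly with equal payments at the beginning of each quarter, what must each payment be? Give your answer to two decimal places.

C$717.89

With 4 periods per year: i = 0.018, n = 8.
PMT = 5400 / ( [1 − (1+0.018)^(−8)] / 0.018 × (1+i) ) = 5400 / 7.522038 = 717.8905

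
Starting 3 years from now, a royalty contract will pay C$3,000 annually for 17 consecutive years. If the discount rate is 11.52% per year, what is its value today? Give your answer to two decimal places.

C$17,658.65

Value one period before first payment (t=2): 3000 × [1 − (1+0.1152)^(−17)] / 0.1152 = 3000 × 7.320519 = 21,961.5569
Discount back 2 years: 21,961.5569 × (1+0.1152)^(−2) = 21,961.5569 × 0.804071 = 17,658.6543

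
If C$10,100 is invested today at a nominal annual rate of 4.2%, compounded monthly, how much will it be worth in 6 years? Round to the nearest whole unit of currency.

i = 0.042/12 = 0.0035 per month; n = 6·12 = 72.
FV = 10,100 × (1 + 0.0035)^72 = 12,988.9039

C$12,989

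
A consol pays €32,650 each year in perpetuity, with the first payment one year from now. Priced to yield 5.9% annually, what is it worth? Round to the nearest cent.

€553,389.83

PV = PMT / i = 32650 / 0.059 = 553,389.8305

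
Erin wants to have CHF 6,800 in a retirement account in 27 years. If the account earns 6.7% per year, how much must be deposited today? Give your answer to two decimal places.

PV = FV·(1+i)^(−n) = 6,800 × 0.173604 = 1,180.5098

CHF 1,180.51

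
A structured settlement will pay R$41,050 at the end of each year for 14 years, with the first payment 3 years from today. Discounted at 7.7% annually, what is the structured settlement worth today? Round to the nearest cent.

R$296,917.78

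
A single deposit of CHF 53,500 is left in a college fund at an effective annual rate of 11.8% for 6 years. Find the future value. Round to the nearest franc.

FV = 53,500 × (1 + 0.118)^6 = 104,473.1293

CHF 104,473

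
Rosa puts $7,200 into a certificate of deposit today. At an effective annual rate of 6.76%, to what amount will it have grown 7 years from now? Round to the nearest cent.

FV = 7,200 × (1 + 0.0676)^7 = 11,381.3152

$11,381.32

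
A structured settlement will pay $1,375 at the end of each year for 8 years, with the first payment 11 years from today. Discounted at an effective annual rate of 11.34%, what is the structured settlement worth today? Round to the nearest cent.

PV at t=10 (ordinary 8-year annuity): 1375 × a(8|0.1134) = 1375 × 5.084317 = 6,990.9362
Discount back 10 years: 6,990.9362 × (1+0.1134)^(−10) = 6,990.9362 × 0.341576 = 2,387.9387

$2,387.94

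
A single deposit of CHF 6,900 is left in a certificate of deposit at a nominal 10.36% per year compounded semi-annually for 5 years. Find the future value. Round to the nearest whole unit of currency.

Periodic rate i = 0.1036/2 = 0.0518; n = 5 × 2 = 10 periods.
FV = 6,900 × (1 + 0.0518)^10 = 11,433.5411

CHF 11,434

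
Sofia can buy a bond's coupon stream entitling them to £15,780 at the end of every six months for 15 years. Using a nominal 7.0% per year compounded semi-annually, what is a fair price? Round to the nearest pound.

£290,226

Periodic rate i = 0.07/2 = 0.035; n = 15 × 2 = 30 periods.
PV = PMT · [1 − (1+i)^(−n)] / i = 15780 · 18.392045 = 290,226.4766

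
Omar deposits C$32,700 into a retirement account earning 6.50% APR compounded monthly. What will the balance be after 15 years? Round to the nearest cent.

i = 0.065/12 = 0.00541667 per month; n = 15·12 = 180.
32,700 × (1+0.00541667)^180 = 32,700 × 2.644201 = 86,465.3668

C$86,465.37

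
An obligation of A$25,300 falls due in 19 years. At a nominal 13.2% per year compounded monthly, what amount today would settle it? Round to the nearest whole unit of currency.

With 12 periods per year: i = 0.011, n = 228.
PV = FV·(1+i)^(−n) = 25,300 × 0.082554 = 2,088.6085

A$2,089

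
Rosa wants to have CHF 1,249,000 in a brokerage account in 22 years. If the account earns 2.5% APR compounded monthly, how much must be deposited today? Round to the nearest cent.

CHF 721,022.71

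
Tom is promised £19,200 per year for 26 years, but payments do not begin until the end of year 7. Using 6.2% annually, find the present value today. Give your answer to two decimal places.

£170,677.37

PV at t=6 (ordinary 26-year annuity): 19200 × a(26|0.062) = 19200 × 12.753278 = 244,862.9300
Discount back 6 years: 244,862.9300 × (1+0.062)^(−6) = 244,862.9300 × 0.697032 = 170,677.3697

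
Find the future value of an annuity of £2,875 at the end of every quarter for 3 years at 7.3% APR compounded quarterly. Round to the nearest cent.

Periodic rate i = 0.073/4 = 0.01825; n = 3 × 4 = 12 periods.
FV = PMT · [(1+i)^n − 1] / i = 2875 · 13.280872 = 38,182.5079

£38,182.51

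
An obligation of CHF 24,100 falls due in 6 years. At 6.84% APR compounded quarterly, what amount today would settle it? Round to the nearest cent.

i = 0.0684/4 = 0.0171 per quarter; n = 6·4 = 24.
Discount factor = (1+0.0171)^(−24) = 0.665690; PV = 24,100 × 0.665690 = 16,043.1387

CHF 16,043.14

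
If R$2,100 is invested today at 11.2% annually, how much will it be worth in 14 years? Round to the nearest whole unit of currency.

R$9,283

FV = 2,100 × (1 + 0.112)^14 = 9,282.9565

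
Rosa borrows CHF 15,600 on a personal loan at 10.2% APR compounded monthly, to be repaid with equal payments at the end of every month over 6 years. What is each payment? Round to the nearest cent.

CHF 290.58

i = 0.102/12 = 0.0085 per month; n = 6·12 = 72.
PMT = 15600 / ( [1 − (1+0.0085)^(−72)] / 0.0085 ) = 15600 / 53.685934 = 290.5789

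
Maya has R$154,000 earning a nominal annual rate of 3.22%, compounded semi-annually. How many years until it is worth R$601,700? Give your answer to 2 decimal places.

42.66 years

Periodic rate i = 0.0322/2 = 0.0161.
n = ln(601700/154000) / ln(1+0.0161) = ln(3.90714) / 0.015972 = 85.3259 half-years
= 85.3259/2 years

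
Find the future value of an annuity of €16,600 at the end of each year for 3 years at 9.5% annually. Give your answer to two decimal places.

FV = PMT · [(1+i)^n − 1] / i = 16600 · 3.294025 = 54,680.8150

€54,680.81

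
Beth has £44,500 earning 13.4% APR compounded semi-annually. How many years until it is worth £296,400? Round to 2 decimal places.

Periodic rate i = 0.134/2 = 0.067.
n = ln(296400/44500) / ln(1+0.067) = ln(6.66067) / 0.064851 = 29.2397 half-years
= 29.2397/2 years

14.62 years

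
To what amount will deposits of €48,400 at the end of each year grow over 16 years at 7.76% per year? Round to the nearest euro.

€1,438,366

FV = PMT · [(1+i)^n − 1] / i = 48400 · 29.718307 = 1,438,366.0662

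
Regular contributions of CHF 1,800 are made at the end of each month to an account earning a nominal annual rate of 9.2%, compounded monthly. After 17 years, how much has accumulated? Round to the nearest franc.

With 12 periods per year: i = 0.00766667, n = 204.
FV = PMT · [(1+i)^n − 1] / i = 1800 · 489.062606 = 880,312.6912

CHF 880,313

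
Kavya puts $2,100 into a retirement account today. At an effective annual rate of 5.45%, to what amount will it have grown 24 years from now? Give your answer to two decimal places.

$7,504.77

FV = 2,100 × (1 + 0.0545)^24 = 7,504.7687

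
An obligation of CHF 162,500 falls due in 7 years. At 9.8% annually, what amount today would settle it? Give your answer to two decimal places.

CHF 84,457.26

PV = FV·(1+i)^(−n) = 162,500 × 0.519737 = 84,457.2594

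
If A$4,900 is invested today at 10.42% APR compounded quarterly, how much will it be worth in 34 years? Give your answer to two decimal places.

i = 0.1042/4 = 0.02605 per quarter; n = 34·4 = 136.
4,900 × (1+0.02605)^136 = 4,900 × 33.030820 = 161,851.0199

A$161,851.02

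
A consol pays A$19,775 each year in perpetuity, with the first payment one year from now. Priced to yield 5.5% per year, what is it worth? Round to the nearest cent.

A$359,545.45

PV = C/r = 19775/0.055 = 359,545.4545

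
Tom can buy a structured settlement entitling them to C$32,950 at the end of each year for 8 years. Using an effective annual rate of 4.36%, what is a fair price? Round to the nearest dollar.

C$218,583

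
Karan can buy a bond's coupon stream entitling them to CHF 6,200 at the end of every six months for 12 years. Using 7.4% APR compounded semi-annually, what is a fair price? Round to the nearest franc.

i = 0.074/2 = 0.037 per half-year; n = 12·2 = 24.
PV = 6200 × [1 − (1+0.037)^(−24)] / 0.037 = 6200 × 15.726255 = 97,502.7796

CHF 97,503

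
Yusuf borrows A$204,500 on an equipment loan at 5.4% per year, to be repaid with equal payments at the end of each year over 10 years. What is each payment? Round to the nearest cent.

A$27,000.58

Annuity-PV factor = 7.573913; PMT = 204500 / 7.573913 = 27,000.5759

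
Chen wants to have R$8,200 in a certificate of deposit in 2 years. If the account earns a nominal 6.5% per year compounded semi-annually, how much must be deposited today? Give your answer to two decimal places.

R$7,215.29

Periodic rate i = 0.065/2 = 0.0325; n = 2 × 2 = 4 periods.
PV = 8,200 / (1 + 0.0325)^4 = 8,200 / 1.136476 = 7,215.2870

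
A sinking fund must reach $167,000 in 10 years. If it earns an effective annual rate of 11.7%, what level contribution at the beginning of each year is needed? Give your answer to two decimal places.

$8,643.97

PMT = 167000 / ( [(1+0.117)^10 − 1] / 0.117 × (1+i) ) = 167000 / 19.319818 = 8,643.9738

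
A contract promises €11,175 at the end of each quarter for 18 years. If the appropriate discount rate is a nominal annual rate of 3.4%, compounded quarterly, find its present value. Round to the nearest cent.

€599,940.32

With 4 periods per year: i = 0.0085, n = 72.
PV = PMT · [1 − (1+i)^(−n)] / i = 11175 · 53.685934 = 599,940.3156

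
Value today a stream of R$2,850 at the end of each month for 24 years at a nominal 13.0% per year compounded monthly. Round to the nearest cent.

R$251,263.63

With 12 periods per year: i = 0.0108333, n = 288.
PV = 2850 × [1 − (1+0.0108333)^(−288)] / 0.0108333 = 2850 × 88.162677 = 251,263.6303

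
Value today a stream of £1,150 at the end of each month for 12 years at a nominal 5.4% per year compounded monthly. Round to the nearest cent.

£121,682.30

i = 0.054/12 = 0.0045 per month; n = 12·12 = 144.
Annuity factor a(144|0.0045) = 105.810699; PV = 1150 × 105.810699 = 121,682.3044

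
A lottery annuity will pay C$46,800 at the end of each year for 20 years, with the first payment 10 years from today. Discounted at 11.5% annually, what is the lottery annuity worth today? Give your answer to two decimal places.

PV at t=9 (ordinary 20-year annuity): 46800 × a(20|0.115) = 46800 × 7.709816 = 360,819.3822
Discount back 9 years: 360,819.3822 × (1+0.115)^(−9) = 360,819.3822 × 0.375428 = 135,461.5536

C$135,461.55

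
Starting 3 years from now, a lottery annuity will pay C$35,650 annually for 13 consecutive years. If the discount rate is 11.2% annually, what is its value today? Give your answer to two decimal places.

PV at t=2 (ordinary 13-year annuity): 35650 × a(13|0.112) = 35650 × 6.682520 = 238,231.8294
PV₀ = 238,231.8294 / (1+0.112)^2 = 238,231.8294 / 1.236544 = 192,659.4034

C$192,659.40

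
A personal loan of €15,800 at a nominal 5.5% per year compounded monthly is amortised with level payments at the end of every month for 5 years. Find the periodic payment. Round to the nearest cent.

With 12 periods per year: i = 0.00458333, n = 60.
Annuity-PV factor = 52.352835; PMT = 15800 / 52.352835 = 301.7984

€301.80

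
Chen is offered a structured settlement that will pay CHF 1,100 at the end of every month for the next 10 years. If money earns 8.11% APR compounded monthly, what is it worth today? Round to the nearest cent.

CHF 90,230.78

i = 0.0811/12 = 0.00675833 per month; n = 10·12 = 120.
PV = PMT · [1 − (1+i)^(−n)] / i = 1100 · 82.027984 = 90,230.7821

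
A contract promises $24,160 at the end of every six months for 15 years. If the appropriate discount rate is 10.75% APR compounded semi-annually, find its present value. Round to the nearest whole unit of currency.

With 2 periods per year: i = 0.05375, n = 30.
Annuity factor a(30|0.05375) = 14.736585; PV = 24160 × 14.736585 = 356,035.8918

$356,036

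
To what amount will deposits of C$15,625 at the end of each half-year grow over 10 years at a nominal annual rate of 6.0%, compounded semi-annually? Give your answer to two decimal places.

C$419,849.60

Periodic rate i = 0.06/2 = 0.03; n = 10 × 2 = 20 periods.
FV = 15625 × [(1+0.03)^20 − 1] / 0.03 = 15625 × 26.870374 = 419,849.6014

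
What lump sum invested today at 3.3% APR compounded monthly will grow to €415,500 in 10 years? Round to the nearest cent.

€298,848.13

With 12 periods per year: i = 0.00275, n = 120.
Discount factor = (1+0.00275)^(−120) = 0.719249; PV = 415,500 × 0.719249 = 298,848.1348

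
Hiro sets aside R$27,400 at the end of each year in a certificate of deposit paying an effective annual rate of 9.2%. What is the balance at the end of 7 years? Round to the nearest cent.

FV = PMT · [(1+i)^n − 1] / i = 27400 · 9.257045 = 253,643.0398

R$253,643.04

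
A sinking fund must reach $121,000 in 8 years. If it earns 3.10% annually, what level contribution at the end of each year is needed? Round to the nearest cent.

$13,559.01

FV-annuity factor = 8.923954; PMT = 121000 / 8.923954 = 13,559.0122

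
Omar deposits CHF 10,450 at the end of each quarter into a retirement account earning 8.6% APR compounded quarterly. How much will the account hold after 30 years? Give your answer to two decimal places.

With 4 periods per year: i = 0.0215, n = 120.
FV = 10450 × [(1+0.0215)^120 − 1] / 0.0215 = 10450 × 550.751984 = 5,755,358.2328

CHF 5,755,358.23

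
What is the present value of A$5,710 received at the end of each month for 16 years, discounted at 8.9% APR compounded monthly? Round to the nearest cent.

A$583,561.37

Periodic rate i = 0.089/12 = 0.00741667; n = 16 × 12 = 192 periods.
Annuity factor a(192|0.00741667) = 102.199890; PV = 5710 × 102.199890 = 583,561.3691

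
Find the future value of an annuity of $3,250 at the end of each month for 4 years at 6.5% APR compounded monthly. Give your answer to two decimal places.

With 12 periods per year: i = 0.00541667, n = 48.
FV = PMT · [(1+i)^n − 1] / i = 3250 · 54.649927 = 177,612.2612

$177,612.26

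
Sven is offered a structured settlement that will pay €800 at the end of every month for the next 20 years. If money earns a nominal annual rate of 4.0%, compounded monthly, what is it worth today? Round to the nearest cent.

i = 0.04/12 = 0.00333333 per month; n = 20·12 = 240.
PV = PMT · [1 − (1+i)^(−n)] / i = 800 · 165.021858 = 132,017.4866

€132,017.49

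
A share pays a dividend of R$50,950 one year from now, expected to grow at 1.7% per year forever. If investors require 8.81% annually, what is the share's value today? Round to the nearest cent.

PV = PMT / (i − g) = 50950 / (0.0881 − 0.017) = 50950 / 0.071100 = 716,596.3432

R$716,596.34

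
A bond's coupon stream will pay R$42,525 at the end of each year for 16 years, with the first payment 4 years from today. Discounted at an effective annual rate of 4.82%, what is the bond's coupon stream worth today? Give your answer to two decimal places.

Value one period before first payment (t=3): 42525 × [1 − (1+0.0482)^(−16)] / 0.0482 = 42525 × 10.977970 = 466,838.1616
PV₀ = 466,838.1616 / (1+0.0482)^3 = 466,838.1616 / 1.151682 = 405,353.4597

R$405,353.46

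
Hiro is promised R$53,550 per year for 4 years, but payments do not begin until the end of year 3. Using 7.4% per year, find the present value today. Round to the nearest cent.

R$155,841.30

Value one period before first payment (t=2): 53550 × [1 − (1+0.074)^(−4)] / 0.074 = 53550 × 3.356848 = 179,759.2046
Discount back 2 years: 179,759.2046 × (1+0.074)^(−2) = 179,759.2046 × 0.866945 = 155,841.3046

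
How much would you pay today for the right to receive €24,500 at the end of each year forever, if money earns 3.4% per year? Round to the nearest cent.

€720,588.24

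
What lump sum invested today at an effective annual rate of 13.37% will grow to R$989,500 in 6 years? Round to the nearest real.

Discount factor = (1+0.1337)^(−6) = 0.470989; PV = 989,500 × 0.470989 = 466,043.9974

R$466,044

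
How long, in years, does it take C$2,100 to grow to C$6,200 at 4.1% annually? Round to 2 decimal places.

26.94 years

(1+i)^n = 6200/2100 = 2.95238, so n = ln 2.95238 / ln 1.041 = 26.9429 years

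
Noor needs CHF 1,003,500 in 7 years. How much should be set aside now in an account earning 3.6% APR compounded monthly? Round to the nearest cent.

CHF 780,259.39

With 12 periods per year: i = 0.003, n = 84.
Discount factor = (1+0.003)^(−84) = 0.777538; PV = 1,003,500 × 0.777538 = 780,259.3886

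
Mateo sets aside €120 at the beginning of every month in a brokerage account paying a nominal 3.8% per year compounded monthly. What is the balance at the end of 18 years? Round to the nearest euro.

With 12 periods per year: i = 0.00316667, n = 216.
Accumulation factor s(216|0.00316667) × (1+i) = 310.342318; FV = 120 × 310.342318 = 37,241.0782
(annuity-due: payments at period start, so ×(1+i).)

€37,241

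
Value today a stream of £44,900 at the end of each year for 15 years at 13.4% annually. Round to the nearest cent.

£284,265.03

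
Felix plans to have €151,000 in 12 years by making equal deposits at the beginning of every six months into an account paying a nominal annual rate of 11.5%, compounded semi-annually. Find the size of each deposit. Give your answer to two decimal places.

Periodic rate i = 0.115/2 = 0.0575; n = 12 × 2 = 24 periods.
FV-annuity factor × (1+i) = 51.971243; PMT = 151000 / 51.971243 = 2,905.4529

€2,905.45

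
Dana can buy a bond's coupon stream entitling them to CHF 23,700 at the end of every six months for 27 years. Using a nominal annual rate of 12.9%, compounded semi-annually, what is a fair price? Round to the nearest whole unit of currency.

CHF 354,872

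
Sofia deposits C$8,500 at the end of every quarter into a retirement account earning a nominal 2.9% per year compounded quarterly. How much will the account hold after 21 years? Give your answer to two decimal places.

C$978,446.03

Periodic rate i = 0.029/4 = 0.00725; n = 21 × 4 = 84 periods.
Accumulation factor s(84|0.00725) = 115.111298; FV = 8500 × 115.111298 = 978,446.0348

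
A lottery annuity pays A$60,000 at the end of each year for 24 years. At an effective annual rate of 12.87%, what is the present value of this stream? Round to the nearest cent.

PV = 60000 × [1 − (1+0.1287)^(−24)] / 0.1287 = 60000 × 7.344863 = 440,691.7793

A$440,691.78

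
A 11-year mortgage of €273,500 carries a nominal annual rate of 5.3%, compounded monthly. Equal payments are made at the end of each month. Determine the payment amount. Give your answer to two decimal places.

€2,738.75

With 12 periods per year: i = 0.00441667, n = 132.
Annuity-PV factor = 99.863043; PMT = 273500 / 99.863043 = 2,738.7509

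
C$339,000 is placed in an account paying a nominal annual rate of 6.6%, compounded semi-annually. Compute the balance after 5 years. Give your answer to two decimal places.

C$469,032.47

i = 0.066/2 = 0.033 per half-year; n = 5·2 = 10.
FV = 339,000 × (1 + 0.033)^10 = 469,032.4748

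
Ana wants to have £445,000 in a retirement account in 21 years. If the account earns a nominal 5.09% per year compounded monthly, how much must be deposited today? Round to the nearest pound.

i = 0.0509/12 = 0.00424167 per month; n = 21·12 = 252.
PV = FV·(1+i)^(−n) = 445,000 × 0.344163 = 153,152.6063

£153,153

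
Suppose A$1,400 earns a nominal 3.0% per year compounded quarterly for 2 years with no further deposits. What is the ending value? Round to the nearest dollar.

With 4 periods per year: i = 0.0075, n = 8.
FV = 1,400 × (1 + 0.0075)^8 = 1,486.2384

A$1,486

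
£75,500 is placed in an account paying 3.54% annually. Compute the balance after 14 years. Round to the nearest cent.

£122,874.34

75,500 × (1+0.0354)^14 = 75,500 × 1.627475 = 122,874.3407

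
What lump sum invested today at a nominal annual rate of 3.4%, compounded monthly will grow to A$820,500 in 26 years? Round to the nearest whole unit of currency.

With 12 periods per year: i = 0.00283333, n = 312.
Discount factor = (1+0.00283333)^(−312) = 0.413644; PV = 820,500 × 0.413644 = 339,394.7497

A$339,395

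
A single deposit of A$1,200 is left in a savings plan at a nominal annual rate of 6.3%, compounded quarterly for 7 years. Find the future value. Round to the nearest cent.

i = 0.063/4 = 0.01575 per quarter; n = 7·4 = 28.
FV = PV·(1+i)^n = 1,200 × 1.548928 = 1,858.7138

A$1,858.71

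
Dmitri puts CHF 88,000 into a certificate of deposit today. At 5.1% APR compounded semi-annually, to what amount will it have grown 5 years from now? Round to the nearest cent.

With 2 periods per year: i = 0.0255, n = 10.
FV = 88,000 × (1 + 0.0255)^10 = 113,198.1474

CHF 113,198.15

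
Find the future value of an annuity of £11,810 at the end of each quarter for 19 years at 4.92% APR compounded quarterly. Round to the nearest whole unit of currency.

i = 0.0492/4 = 0.0123 per quarter; n = 19·4 = 76.
FV = 11810 × [(1+0.0123)^76 − 1] / 0.0123 = 11810 × 124.571000 = 1,471,183.5094

£1,471,184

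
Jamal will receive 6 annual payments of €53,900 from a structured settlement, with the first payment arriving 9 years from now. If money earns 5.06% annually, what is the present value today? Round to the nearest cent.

Value one period before first payment (t=8): 53900 × [1 − (1+0.0506)^(−6)] / 0.0506 = 53900 × 5.065967 = 273,055.6392
Discount back 8 years: 273,055.6392 × (1+0.0506)^(−8) = 273,055.6392 × 0.673753 = 183,972.1054

€183,972.11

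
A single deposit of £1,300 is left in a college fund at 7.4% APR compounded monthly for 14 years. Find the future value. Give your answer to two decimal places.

£3,651.66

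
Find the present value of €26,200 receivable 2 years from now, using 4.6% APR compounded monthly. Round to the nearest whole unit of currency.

Periodic rate i = 0.046/12 = 0.00383333; n = 2 × 12 = 24 periods.
PV = FV·(1+i)^(−n) = 26,200 × 0.912266 = 23,901.3584

€23,901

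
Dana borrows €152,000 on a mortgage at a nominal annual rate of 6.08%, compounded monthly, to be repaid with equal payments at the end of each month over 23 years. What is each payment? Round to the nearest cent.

€1,023.93

With 12 periods per year: i = 0.00506667, n = 276.
PMT = 152000 / ( [1 − (1+0.00506667)^(−276)] / 0.00506667 ) = 152000 / 148.447613 = 1,023.9302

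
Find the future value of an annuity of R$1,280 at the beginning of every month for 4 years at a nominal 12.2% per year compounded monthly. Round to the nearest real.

Periodic rate i = 0.122/12 = 0.0101667; n = 4 × 12 = 48 periods.
FV = PMT · [(1+i)^n − 1] / i × (1+i) = 1280 · 62.104964 = 79,494.3536
(Beginning-of-period payments → annuity-due factor ×(1+i).)

R$79,494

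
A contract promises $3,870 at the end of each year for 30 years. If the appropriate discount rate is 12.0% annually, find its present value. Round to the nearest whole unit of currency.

PV = PMT · [1 − (1+i)^(−n)] / i = 3870 · 8.055184 = 31,173.5620

$31,174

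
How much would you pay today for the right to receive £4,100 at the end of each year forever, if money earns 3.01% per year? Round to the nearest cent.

£136,212.62

PV = PMT / i = 4100 / 0.0301 = 136,212.6246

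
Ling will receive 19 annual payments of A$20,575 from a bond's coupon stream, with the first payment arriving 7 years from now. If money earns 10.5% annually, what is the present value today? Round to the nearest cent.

A$91,493.73

PV at t=6 (ordinary 19-year annuity): 20575 × a(19|0.105) = 20575 × 8.095154 = 166,557.8007
Discount back 6 years: 166,557.8007 × (1+0.105)^(−6) = 166,557.8007 × 0.549321 = 91,493.7250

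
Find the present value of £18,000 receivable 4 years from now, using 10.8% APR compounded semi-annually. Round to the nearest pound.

£11,818

Periodic rate i = 0.108/2 = 0.054; n = 4 × 2 = 8 periods.
PV = FV·(1+i)^(−n) = 18,000 × 0.656561 = 11,818.0988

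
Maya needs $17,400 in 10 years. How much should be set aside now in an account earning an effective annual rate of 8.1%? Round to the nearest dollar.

$7,985

PV = 17,400 / (1 + 0.081)^10 = 17,400 / 2.178999 = 7,985.3197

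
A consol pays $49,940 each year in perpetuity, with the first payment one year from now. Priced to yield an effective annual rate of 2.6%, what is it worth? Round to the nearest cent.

$1,920,769.23

PV = C/r = 49940/0.026 = 1,920,769.2308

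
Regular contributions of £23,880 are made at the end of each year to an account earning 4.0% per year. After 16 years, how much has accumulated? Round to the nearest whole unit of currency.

£521,170

FV = PMT · [(1+i)^n − 1] / i = 23880 · 21.824531 = 521,169.8037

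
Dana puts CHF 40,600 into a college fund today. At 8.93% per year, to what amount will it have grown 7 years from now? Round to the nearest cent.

CHF 73,885.39

FV = 40,600 × (1 + 0.0893)^7 = 73,885.3881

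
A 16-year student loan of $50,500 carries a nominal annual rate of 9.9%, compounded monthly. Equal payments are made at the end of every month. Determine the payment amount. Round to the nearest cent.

With 12 periods per year: i = 0.00825, n = 192.
Annuity-PV factor = 96.182991; PMT = 50500 / 96.182991 = 525.0409

$525.04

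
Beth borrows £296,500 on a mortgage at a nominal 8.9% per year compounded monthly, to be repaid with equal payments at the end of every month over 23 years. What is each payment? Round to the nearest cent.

£2,527.93

Periodic rate i = 0.089/12 = 0.00741667; n = 23 × 12 = 276 periods.
PMT = 296500 / ( [1 − (1+0.00741667)^(−276)] / 0.00741667 ) = 296500 / 117.289791 = 2,527.9268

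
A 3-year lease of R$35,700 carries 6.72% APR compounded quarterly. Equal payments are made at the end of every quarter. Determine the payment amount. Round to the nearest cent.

R$3,309.79

i = 0.0672/4 = 0.0168 per quarter; n = 3·4 = 12.
PMT = 35700 / ( [1 − (1+0.0168)^(−12)] / 0.0168 ) = 35700 / 10.786195 = 3,309.7862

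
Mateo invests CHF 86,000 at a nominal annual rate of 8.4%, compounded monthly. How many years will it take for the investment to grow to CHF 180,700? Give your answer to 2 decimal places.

Periodic rate i = 0.084/12 = 0.007.
(1+i)^n = 180700/86000 = 2.10116, so n = ln 2.10116 / ln 1.007 = 106.4409 months
= 106.4409/12 years

8.87 years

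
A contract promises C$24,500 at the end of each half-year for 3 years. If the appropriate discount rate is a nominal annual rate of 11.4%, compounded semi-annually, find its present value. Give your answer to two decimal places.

Periodic rate i = 0.114/2 = 0.057; n = 3 × 2 = 6 periods.
Annuity factor a(6|0.057) = 4.964017; PV = 24500 × 4.964017 = 121,618.4083

C$121,618.41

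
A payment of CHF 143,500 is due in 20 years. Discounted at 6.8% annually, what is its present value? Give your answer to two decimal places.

PV = 143,500 / (1 + 0.068)^20 = 143,500 / 3.727564 = 38,496.9965

CHF 38,497.00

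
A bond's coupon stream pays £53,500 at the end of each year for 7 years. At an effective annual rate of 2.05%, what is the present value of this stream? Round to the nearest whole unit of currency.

£345,587

Annuity factor a(7|0.0205) = 6.459570; PV = 53500 × 6.459570 = 345,587.0054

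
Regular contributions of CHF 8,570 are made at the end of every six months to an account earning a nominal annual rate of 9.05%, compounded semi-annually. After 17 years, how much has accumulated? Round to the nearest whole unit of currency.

CHF 663,410

With 2 periods per year: i = 0.04525, n = 34.
FV = 8570 × [(1+0.04525)^34 − 1] / 0.04525 = 8570 × 77.410709 = 663,409.7736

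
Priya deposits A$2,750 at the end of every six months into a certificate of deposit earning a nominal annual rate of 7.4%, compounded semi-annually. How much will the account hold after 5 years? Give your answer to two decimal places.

Periodic rate i = 0.074/2 = 0.037; n = 5 × 2 = 10 periods.
FV = 2750 × [(1+0.037)^10 − 1] / 0.037 = 2750 × 11.840404 = 32,561.1118

A$32,561.11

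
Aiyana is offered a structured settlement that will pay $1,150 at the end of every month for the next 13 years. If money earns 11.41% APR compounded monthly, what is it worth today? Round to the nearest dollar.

$93,312

Periodic rate i = 0.1141/12 = 0.00950833; n = 13 × 12 = 156 periods.
PV = PMT · [1 − (1+i)^(−n)] / i = 1150 · 81.141117 = 93,312.2843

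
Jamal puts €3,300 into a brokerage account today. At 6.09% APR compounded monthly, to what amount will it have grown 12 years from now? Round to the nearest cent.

With 12 periods per year: i = 0.005075, n = 144.
FV = 3,300 × (1 + 0.005075)^144 = 6,840.5922

€6,840.59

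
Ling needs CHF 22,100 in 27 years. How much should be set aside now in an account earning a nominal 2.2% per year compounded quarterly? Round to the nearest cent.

CHF 12,221.60

i = 0.022/4 = 0.0055 per quarter; n = 27·4 = 108.
PV = 22,100 / (1 + 0.0055)^108 = 22,100 / 1.808273 = 12,221.6032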